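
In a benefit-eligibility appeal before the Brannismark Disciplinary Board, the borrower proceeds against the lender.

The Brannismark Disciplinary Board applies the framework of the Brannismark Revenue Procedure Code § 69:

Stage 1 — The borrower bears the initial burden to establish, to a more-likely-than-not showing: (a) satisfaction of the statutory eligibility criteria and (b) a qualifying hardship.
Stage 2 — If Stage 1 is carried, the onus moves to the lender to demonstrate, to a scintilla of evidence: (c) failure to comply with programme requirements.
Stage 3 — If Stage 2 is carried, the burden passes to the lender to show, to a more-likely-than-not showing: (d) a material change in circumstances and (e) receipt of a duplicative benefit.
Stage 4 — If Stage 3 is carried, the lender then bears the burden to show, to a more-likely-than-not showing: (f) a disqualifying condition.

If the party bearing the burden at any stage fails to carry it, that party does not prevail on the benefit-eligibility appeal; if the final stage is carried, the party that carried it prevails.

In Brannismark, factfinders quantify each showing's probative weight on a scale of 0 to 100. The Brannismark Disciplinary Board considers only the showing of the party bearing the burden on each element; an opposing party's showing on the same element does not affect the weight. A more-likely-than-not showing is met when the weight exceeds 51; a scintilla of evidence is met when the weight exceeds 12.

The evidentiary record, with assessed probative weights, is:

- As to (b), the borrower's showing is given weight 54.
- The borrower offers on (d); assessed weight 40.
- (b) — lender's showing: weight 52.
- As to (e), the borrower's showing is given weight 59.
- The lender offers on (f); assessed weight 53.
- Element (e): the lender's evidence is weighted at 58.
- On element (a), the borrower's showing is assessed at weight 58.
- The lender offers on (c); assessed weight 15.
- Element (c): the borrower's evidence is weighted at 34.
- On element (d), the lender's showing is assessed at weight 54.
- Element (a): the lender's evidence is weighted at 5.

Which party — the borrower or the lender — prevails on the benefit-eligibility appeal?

lender

Stage 1 — burden on borrower; standard: a more-likely-than-not showing (weight exceeds 51).
    (a): 58 (lender's 5 disregarded) > 51 [met]
    (b): 54 (lender's 52 disregarded) > 51 [met]
  The borrower carries Stage 1; the lender now bears the burden.
Stage 2 — burden on lender; standard: a scintilla of evidence (weight exceeds 12).
    (c): 15 (borrower's 34 disregarded) > 12 [met]
  Stage 2 carried; the burden remains with the lender.
Stage 3 — burden on lender; standard: a more-likely-than-not showing (weight exceeds 51).
    (d): 54 (borrower's 40 disregarded) > 51 [met]
    (e): 58 (borrower's 59 disregarded) > 51 [met]
  All elements met. The lender retains the burden for Stage 4.
Stage 4 — burden on lender; standard: a more-likely-than-not showing (weight exceeds 51).
    (f): 53 > 51 [met]
  The lender carries the last stage.
All stages carried — the lender prevails.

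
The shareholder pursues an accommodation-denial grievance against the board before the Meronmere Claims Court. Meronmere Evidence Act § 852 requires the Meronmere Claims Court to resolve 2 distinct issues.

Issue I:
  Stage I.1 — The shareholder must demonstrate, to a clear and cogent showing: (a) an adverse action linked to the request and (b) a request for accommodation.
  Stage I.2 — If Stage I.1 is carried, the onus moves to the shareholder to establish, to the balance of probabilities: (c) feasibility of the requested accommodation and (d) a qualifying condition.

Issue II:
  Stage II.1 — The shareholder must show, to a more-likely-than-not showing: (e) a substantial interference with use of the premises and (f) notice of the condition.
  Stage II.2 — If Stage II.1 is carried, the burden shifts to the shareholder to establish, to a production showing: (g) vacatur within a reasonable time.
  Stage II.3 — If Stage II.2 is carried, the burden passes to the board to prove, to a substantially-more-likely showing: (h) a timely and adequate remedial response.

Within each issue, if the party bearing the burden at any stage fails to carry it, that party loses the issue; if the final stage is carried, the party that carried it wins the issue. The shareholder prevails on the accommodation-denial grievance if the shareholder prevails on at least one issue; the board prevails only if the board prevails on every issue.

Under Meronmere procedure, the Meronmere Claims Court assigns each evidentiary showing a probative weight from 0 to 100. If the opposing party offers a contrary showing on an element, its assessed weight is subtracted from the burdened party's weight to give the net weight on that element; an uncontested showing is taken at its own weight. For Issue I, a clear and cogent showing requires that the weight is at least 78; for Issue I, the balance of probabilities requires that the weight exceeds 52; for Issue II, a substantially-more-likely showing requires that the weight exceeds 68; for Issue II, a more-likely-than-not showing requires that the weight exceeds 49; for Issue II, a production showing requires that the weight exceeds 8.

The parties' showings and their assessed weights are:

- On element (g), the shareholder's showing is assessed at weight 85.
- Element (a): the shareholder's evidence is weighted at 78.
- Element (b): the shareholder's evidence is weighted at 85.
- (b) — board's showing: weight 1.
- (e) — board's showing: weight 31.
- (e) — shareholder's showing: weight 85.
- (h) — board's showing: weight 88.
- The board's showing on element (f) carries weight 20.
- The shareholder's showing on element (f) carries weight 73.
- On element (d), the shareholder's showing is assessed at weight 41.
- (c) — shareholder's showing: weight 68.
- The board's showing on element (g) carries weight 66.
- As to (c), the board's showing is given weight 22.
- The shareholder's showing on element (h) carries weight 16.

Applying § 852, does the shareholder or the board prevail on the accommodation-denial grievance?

— Issue I —
At Stage I.1 the shareholder must meet a clear and cogent showing (weight is at least 78): on (a) the weight is 78, ≥ 78, so (a) meets the standard; on (b) the weight is 85 less the opposing 1 gives net 84, ≥ 78, so (b) meets the standard.
  All elements met. The shareholder retains the burden for Stage I.2.
At Stage I.2 the shareholder must meet the balance of probabilities (weight exceeds 52): on (c) the weight is 68 less the opposing 22 gives net 46, which does not exceed 52, so (c) does not meet the standard; on (d) the weight is 41, which does not exceed 52, so (d) does not meet the standard.
  The shareholder does not carry Stage I.2.
The board prevails on this issue.
— Issue II —
Stage II.1 — burden on shareholder; standard: a more-likely-than-not showing (weight exceeds 49).
    (e): 85 − 31 = 54 > 49 [met]
    (f): 73 − 20 = 53 > 49 [met]
  Stage II.1 is satisfied; the shareholder continues to bear the burden.
Stage II.2 — burden on shareholder; standard: a production showing (weight exceeds 8).
    (g): 85 − 66 = 19 > 8 [met]
  Stage II.2 is satisfied; the onus moves to the board.
Stage II.3 — burden on board; standard: a substantially-more-likely showing (weight exceeds 68).
    (h): 88 − 16 = 72 > 68 [met]
  All elements met at the final stage.
All stages carried — the board prevails on this issue.
Per-issue: Issue I → board; Issue II → board. The shareholder must prevail on at least one issue; overall, the board prevails.

board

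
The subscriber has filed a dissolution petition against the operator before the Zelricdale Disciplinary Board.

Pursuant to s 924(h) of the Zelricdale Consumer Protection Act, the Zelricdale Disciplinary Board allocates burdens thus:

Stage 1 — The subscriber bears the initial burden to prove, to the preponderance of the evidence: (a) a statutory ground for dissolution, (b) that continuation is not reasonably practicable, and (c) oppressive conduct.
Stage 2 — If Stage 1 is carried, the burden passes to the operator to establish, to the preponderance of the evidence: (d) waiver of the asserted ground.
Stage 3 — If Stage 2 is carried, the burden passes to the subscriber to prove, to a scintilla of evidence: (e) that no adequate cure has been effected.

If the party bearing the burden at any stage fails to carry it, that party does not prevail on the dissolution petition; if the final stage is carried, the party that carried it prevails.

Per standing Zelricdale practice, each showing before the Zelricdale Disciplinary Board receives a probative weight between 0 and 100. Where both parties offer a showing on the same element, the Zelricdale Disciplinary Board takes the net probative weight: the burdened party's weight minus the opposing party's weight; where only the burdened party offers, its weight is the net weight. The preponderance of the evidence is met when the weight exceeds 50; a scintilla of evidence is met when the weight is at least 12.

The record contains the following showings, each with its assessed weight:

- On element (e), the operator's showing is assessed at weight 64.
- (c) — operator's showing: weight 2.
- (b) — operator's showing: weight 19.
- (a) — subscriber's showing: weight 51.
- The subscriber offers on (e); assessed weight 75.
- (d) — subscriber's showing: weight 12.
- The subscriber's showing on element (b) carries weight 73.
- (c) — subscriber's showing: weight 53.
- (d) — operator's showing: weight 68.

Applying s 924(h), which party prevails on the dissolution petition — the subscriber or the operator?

operator

Stage 1 (subscriber, the preponderance of the evidence, weight exceeds 50): (a) 51 > 50 — meets; (b) net 73−19=54 > 50 — meets; (c) net 53−2=51 > 50 — meets.
  All elements met. The burden passes to the operator.
Stage 2 (operator, the preponderance of the evidence, weight exceeds 50): (d) net 68−12=56 > 50 — meets.
  Stage 2 carried; the burden shifts to the subscriber.
Stage 3 (subscriber, a scintilla of evidence, weight is at least 12): (e) net 75−64=11 < 12 — fails.
  Not every element is met, so the subscriber fails to carry Stage 3.
The operator prevails.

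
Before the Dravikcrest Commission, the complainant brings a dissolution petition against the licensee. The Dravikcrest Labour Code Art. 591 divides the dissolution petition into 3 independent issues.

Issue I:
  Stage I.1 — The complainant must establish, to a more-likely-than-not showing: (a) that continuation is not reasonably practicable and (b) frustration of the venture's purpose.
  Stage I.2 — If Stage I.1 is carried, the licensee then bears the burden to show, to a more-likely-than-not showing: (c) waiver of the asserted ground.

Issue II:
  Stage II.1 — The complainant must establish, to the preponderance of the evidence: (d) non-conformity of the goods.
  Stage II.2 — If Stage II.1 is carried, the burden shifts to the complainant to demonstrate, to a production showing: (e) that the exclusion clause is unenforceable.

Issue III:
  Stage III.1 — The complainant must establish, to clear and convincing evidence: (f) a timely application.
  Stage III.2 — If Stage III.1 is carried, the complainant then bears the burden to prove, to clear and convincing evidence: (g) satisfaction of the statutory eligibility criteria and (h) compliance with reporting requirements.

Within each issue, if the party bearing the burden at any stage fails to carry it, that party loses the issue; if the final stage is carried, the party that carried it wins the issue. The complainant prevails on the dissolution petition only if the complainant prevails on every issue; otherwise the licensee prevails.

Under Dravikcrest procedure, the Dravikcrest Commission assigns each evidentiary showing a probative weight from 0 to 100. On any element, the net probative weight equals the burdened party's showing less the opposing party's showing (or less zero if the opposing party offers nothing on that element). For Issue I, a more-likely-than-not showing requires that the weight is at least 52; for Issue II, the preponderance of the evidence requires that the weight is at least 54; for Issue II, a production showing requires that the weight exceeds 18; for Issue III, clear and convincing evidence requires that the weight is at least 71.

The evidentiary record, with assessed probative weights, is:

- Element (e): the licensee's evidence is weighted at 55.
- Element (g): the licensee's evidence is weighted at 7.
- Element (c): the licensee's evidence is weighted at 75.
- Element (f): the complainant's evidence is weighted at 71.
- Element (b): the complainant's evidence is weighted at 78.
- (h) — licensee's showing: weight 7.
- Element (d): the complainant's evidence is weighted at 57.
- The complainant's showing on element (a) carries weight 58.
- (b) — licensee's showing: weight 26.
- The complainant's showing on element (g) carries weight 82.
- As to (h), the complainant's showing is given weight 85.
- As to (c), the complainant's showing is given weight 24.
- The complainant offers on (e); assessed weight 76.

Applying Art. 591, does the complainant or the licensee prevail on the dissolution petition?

— Issue I —
Stage I.1 (complainant, a more-likely-than-not showing, weight is at least 52): (a) 58 ≥ 52 — meets; (b) net 78−26=52 ≥ 52 — meets.
  Stage I.1 carried; the burden shifts to the licensee.
Stage I.2 (licensee, a more-likely-than-not showing, weight is at least 52): (c) net 75−24=51 < 52 — fails.
  Not every element is met, so the licensee fails to carry Stage I.2.
The analysis ends at Stage I.2; the complainant prevails on this issue.
— Issue II —
Stage II.1 (complainant, the preponderance of the evidence, weight is at least 54): (d) 57 ≥ 54 — meets.
  All elements met. The complainant retains the burden for Stage II.2.
Stage II.2 (complainant, a production showing, weight exceeds 18): (e) net 76−55=21 > 18 — meets.
  The complainant carries the last stage.
With every stage satisfied, the complainant prevails on this issue.
— Issue III —
Stage III.1 — burden on complainant; standard: clear and convincing evidence (weight is at least 71).
    (f): 71 ≥ 71 [met]
  Stage III.1 is satisfied; the complainant continues to bear the burden.
Stage III.2 — burden on complainant; standard: clear and convincing evidence (weight is at least 71).
    (g): 82 − 7 = 75 ≥ 71 [met]
    (h): 85 − 7 = 78 ≥ 71 [met]
  Stage III.2 carried; the final stage is satisfied.
With every stage satisfied, the complainant prevails on this issue.
Per-issue: Issue I → complainant; Issue II → complainant; Issue III → complainant. The complainant must prevail on every issue; overall, the complainant prevails.

complainant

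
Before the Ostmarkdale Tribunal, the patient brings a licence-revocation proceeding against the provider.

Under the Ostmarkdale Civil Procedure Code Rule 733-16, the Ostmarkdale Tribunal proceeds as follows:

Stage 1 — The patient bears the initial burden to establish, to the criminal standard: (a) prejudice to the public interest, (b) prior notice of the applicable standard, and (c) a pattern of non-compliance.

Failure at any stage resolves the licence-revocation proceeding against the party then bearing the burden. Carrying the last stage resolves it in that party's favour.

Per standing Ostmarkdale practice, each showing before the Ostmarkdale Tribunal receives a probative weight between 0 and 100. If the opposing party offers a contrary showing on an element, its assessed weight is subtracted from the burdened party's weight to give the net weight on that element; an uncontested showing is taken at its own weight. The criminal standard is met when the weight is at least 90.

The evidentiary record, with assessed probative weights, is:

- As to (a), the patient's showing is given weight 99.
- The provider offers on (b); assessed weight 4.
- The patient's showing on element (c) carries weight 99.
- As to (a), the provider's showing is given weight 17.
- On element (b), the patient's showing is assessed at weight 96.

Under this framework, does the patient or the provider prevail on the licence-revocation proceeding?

provider

At Stage 1 the patient must meet the criminal standard (weight is at least 90): on (a) the weight is 99 less the opposing 17 gives net 82, < 90, so (a) does not meet the standard; on (b) the weight is 96 less the opposing 4 gives net 92, ≥ 90, so (b) meets the standard; on (c) the weight is 99, which does reach 90, so (c) meets the standard.
  Not every element is met, so the patient fails to carry Stage 1.
The provider prevails.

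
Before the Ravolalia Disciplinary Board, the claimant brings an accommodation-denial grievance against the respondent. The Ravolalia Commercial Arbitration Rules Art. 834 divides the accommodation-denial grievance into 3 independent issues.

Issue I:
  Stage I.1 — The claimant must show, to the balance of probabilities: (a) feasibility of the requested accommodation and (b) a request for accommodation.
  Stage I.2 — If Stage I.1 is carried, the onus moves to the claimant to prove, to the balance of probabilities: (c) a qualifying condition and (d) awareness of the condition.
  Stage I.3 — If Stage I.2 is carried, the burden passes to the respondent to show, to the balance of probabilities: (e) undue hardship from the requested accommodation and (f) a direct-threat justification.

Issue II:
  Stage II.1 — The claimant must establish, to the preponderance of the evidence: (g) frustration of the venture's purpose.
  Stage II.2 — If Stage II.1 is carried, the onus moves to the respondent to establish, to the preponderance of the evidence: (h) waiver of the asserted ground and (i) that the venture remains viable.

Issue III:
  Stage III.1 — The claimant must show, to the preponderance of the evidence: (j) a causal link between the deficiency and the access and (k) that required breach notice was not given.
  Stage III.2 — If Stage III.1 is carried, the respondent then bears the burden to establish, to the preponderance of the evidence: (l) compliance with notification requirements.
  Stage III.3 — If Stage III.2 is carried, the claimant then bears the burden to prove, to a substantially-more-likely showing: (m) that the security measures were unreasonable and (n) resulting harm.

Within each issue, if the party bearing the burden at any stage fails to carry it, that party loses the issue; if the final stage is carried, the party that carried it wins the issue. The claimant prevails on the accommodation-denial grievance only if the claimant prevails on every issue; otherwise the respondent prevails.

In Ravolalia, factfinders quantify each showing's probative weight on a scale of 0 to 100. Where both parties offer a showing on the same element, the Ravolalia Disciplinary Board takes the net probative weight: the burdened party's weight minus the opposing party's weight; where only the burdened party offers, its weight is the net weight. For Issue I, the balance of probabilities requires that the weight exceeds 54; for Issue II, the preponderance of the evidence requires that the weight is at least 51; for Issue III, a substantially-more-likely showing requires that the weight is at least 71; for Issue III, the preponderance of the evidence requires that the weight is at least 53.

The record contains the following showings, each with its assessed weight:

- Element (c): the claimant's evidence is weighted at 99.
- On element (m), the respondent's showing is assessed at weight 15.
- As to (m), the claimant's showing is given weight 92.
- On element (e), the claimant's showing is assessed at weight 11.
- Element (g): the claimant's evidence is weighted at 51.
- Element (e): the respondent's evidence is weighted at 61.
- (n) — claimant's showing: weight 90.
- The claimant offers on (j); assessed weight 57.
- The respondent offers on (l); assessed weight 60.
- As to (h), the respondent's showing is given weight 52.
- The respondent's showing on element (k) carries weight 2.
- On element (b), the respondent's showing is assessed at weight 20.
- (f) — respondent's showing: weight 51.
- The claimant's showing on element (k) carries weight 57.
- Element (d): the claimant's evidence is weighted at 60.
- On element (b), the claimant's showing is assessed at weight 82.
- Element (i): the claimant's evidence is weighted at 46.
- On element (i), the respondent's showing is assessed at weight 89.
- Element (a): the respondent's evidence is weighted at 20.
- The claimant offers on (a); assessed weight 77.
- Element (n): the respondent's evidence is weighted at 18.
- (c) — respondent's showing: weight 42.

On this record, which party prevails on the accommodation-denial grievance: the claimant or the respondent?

claimant

— Issue I —
At Stage I.1 the claimant must meet the balance of probabilities (weight exceeds 54): on (a) the weight is 77 less the opposing 20 gives net 57, > 54, so (a) meets the standard; on (b) the weight is 82 less the opposing 20 gives net 62, which does exceed 54, so (b) meets the standard.
  All elements met. The claimant retains the burden for Stage I.2.
At Stage I.2 the claimant must meet the balance of probabilities (weight exceeds 54): on (c) the weight is 99 less the opposing 42 gives net 57, which does exceed 54, so (c) meets the standard; on (d) the weight is 60, > 54, so (d) meets the standard.
  All elements met. The burden passes to the respondent.
At Stage I.3 the respondent must meet the balance of probabilities (weight exceeds 54): on (e) the weight is 61 less the opposing 11 gives net 50, which does not exceed 54, so (e) does not meet the standard; on (f) the weight is 51, which does not exceed 54, so (f) does not meet the standard.
  Stage I.3 not carried; the respondent fails its burden.
The claimant prevails on this issue.
— Issue II —
Stage II.1 — burden on claimant; standard: the preponderance of the evidence (weight is at least 51).
    (g): 51 ≥ 51 [met]
  All elements met. The burden passes to the respondent.
Stage II.2 — burden on respondent; standard: the preponderance of the evidence (weight is at least 51).
    (h): 52 ≥ 51 [met]
    (i): 89 − 46 = 43 < 51 [not met]
  The respondent does not carry Stage II.2.
So the claimant prevails on this issue.
— Issue III —
Stage III.1 — burden on claimant; standard: the preponderance of the evidence (weight is at least 53).
    (j): 57 ≥ 53 [met]
    (k): 57 − 2 = 55 ≥ 53 [met]
  The claimant carries Stage III.1; the respondent now bears the burden.
Stage III.2 — burden on respondent; standard: the preponderance of the evidence (weight is at least 53).
    (l): 60 ≥ 53 [met]
  Stage III.2 is satisfied; the onus moves to the claimant.
Stage III.3 — burden on claimant; standard: a substantially-more-likely showing (weight is at least 71).
    (m): 92 − 15 = 77 ≥ 71 [met]
    (n): 90 − 18 = 72 ≥ 71 [met]
  Stage III.3 carried; the final stage is satisfied.
Every stage carried; the claimant prevails on this issue.
Per-issue: Issue I → claimant; Issue II → claimant; Issue III → claimant. The claimant must prevail on every issue; overall, the claimant prevails.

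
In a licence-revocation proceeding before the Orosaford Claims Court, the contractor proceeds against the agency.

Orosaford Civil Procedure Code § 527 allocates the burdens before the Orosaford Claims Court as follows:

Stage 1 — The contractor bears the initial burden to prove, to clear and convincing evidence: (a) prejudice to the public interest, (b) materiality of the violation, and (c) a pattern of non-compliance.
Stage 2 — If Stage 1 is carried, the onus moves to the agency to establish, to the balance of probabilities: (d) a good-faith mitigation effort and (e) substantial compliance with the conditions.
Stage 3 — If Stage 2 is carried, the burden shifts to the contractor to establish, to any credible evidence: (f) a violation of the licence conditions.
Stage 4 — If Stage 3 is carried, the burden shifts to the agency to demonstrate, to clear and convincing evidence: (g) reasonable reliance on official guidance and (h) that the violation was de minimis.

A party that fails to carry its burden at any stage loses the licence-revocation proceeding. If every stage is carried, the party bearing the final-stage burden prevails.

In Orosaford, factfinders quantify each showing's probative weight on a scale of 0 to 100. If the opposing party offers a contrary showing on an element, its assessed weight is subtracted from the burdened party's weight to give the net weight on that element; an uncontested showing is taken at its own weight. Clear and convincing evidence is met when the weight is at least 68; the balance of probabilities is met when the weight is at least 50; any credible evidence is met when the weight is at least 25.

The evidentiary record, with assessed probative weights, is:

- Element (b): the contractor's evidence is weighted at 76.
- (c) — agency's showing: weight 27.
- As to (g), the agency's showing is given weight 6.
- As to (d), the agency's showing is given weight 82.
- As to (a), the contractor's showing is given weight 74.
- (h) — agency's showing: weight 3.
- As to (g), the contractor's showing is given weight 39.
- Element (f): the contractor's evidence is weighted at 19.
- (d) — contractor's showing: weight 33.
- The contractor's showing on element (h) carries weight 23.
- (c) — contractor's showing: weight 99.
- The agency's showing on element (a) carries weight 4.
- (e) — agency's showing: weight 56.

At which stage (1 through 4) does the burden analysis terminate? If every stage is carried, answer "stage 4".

At Stage 1 the contractor must meet clear and convincing evidence (weight is at least 68): on (a) the weight is 74 less the opposing 4 gives net 70, which does reach 68, so (a) meets the standard; on (b) the weight is 76, which does reach 68, so (b) meets the standard; on (c) the weight is 99 less the opposing 27 gives net 72, which does reach 68, so (c) meets the standard.
  All elements met. The burden passes to the agency.
At Stage 2 the agency must meet the balance of probabilities (weight is at least 50): on (d) the weight is 82 less the opposing 33 gives net 49, which does not reach 50, so (d) does not meet the standard; on (e) the weight is 56, which does reach 50, so (e) meets the standard.
  The agency does not carry Stage 2.
The contractor prevails.

stage 2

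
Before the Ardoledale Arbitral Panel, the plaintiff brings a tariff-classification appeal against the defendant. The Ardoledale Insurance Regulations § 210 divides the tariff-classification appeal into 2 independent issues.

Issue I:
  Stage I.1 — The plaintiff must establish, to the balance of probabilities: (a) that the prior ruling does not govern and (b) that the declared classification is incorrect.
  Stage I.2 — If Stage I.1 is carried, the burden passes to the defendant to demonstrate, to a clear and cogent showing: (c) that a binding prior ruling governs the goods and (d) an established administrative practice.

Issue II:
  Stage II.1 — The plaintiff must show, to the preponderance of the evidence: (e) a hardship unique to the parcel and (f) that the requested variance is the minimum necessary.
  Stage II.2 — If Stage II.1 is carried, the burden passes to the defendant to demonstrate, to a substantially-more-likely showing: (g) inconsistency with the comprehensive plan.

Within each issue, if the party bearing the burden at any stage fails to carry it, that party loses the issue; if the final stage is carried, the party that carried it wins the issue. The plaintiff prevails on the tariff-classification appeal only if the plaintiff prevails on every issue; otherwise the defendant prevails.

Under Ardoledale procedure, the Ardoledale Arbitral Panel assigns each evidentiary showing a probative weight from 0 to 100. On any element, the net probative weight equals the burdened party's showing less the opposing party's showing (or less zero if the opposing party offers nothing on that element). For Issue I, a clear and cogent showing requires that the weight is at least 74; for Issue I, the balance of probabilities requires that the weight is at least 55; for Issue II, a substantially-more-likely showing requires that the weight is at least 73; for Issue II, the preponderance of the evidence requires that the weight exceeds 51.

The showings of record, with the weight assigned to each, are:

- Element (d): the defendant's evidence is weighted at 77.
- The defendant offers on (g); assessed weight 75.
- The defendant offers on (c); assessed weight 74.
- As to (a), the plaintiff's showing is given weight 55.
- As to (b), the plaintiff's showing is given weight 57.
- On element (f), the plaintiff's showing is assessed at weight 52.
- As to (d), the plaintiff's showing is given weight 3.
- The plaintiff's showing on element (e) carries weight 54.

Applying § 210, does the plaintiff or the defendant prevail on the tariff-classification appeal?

— Issue I —
Stage I.1 (plaintiff, the balance of probabilities, weight is at least 55): (a) 55 ≥ 55 — meets; (b) 57 ≥ 55 — meets.
  Stage I.1 carried; the burden shifts to the defendant.
Stage I.2 (defendant, a clear and cogent showing, weight is at least 74): (c) 74 ≥ 74 — meets; (d) net 77−3=74 ≥ 74 — meets.
  The defendant carries the last stage.
Every stage carried; the defendant prevails on this issue.
— Issue II —
At Stage II.1 the plaintiff must meet the preponderance of the evidence (weight exceeds 51): on (e) the weight is 54, > 51, so (e) meets the standard; on (f) the weight is 52, which does exceed 51, so (f) meets the standard.
  Stage II.1 carried; the burden shifts to the defendant.
At Stage II.2 the defendant must meet a substantially-more-likely showing (weight is at least 73): on (g) the weight is 75, which does reach 73, so (g) meets the standard.
  Stage II.2 carried; the final stage is satisfied.
Every stage carried; the defendant prevails on this issue.
Per-issue: Issue I → defendant; Issue II → defendant. The plaintiff must prevail on every issue; overall, the defendant prevails.

defendant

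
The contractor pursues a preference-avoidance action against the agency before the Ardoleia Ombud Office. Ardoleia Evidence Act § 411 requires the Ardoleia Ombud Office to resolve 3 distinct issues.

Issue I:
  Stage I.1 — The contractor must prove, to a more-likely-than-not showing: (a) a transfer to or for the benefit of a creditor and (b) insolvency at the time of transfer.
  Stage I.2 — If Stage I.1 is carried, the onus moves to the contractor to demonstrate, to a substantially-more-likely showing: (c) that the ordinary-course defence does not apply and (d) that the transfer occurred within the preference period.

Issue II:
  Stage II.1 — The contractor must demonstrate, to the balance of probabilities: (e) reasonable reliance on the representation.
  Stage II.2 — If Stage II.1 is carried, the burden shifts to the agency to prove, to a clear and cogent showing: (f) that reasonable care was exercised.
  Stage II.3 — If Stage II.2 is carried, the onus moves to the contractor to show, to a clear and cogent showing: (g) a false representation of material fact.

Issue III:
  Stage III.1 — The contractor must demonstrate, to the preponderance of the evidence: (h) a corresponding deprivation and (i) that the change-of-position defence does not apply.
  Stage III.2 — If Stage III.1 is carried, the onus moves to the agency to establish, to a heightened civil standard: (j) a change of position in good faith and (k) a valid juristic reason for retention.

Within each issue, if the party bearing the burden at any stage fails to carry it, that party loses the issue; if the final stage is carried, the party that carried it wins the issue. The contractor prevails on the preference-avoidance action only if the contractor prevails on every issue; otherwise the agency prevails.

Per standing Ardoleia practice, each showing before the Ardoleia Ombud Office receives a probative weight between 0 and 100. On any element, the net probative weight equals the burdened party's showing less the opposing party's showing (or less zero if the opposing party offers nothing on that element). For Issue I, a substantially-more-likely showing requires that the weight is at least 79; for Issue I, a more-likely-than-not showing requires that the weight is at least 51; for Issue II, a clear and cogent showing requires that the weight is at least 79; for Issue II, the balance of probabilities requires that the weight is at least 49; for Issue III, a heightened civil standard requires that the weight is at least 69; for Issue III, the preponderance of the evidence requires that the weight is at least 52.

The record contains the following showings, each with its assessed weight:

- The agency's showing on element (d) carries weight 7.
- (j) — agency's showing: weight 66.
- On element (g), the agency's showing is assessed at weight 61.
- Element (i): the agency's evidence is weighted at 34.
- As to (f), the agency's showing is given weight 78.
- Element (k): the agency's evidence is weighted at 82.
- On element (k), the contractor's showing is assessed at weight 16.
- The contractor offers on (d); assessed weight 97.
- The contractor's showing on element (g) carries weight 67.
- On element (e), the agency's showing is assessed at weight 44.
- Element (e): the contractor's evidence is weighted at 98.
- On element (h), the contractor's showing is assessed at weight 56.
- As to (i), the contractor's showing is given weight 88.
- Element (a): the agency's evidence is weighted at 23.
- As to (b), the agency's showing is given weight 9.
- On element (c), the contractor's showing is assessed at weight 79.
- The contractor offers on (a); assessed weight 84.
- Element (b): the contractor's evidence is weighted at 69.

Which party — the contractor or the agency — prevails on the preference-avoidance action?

— Issue I —
Stage I.1 (contractor, a more-likely-than-not showing, weight is at least 51): (a) net 84−23=61 ≥ 51 — meets; (b) net 69−9=60 ≥ 51 — meets.
  All elements met. The contractor retains the burden for Stage I.2.
Stage I.2 (contractor, a substantially-more-likely showing, weight is at least 79): (c) 79 ≥ 79 — meets; (d) net 97−7=90 ≥ 79 — meets.
  All elements met at the final stage.
With every stage satisfied, the contractor prevails on this issue.
— Issue II —
Stage II.1 (contractor, the balance of probabilities, weight is at least 49): (e) net 98−44=54 ≥ 49 — meets.
  All elements met. The burden passes to the agency.
Stage II.2 (agency, a clear and cogent showing, weight is at least 79): (f) 78 < 79 — fails.
  The agency does not carry Stage II.2.
The contractor prevails on this issue.
— Issue III —
Stage III.1 — burden on contractor; standard: the preponderance of the evidence (weight is at least 52).
    (h): 56 ≥ 52 [met]
    (i): 88 − 34 = 54 ≥ 52 [met]
  Stage III.1 is satisfied; the onus moves to the agency.
Stage III.2 — burden on agency; standard: a heightened civil standard (weight is at least 69).
    (j): 66 < 69 [not met]
    (k): 82 − 16 = 66 < 69 [not met]
  Stage III.2 not carried; the agency fails its burden.
The contractor prevails on this issue.
Per-issue: Issue I → contractor; Issue II → contractor; Issue III → contractor. The contractor must prevail on every issue; overall, the contractor prevails.

contractor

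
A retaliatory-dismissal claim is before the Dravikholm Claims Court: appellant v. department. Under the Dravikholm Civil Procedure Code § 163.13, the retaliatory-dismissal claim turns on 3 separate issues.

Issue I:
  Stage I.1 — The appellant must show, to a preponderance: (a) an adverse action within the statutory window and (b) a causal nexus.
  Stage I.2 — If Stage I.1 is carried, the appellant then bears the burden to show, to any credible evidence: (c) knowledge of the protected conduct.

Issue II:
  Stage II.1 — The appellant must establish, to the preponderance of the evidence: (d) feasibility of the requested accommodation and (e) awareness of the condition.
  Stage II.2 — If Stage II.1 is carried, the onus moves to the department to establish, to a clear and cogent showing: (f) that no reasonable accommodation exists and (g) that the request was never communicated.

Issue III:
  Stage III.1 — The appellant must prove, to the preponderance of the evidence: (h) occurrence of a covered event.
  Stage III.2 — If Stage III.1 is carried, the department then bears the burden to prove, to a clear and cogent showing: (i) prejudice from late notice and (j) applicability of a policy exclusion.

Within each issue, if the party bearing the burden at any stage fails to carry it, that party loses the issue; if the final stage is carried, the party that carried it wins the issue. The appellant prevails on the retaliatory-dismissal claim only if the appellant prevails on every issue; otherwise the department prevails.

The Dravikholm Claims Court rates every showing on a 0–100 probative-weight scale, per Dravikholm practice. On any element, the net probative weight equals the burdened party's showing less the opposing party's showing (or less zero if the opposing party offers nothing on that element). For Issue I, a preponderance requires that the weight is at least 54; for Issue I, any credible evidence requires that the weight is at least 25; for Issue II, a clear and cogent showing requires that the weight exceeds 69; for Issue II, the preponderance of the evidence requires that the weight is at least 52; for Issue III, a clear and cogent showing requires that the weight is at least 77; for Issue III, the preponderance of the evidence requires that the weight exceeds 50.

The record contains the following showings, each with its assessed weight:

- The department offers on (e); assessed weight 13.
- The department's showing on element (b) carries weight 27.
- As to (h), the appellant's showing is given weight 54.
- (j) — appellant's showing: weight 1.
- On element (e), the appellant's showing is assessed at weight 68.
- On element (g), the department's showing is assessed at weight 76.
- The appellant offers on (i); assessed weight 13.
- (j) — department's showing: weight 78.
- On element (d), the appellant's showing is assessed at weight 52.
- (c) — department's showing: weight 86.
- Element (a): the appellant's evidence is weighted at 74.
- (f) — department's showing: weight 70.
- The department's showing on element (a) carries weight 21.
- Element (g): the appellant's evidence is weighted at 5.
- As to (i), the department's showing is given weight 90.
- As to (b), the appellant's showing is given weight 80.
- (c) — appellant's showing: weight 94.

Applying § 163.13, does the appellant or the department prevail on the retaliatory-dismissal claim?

department

— Issue I —
Stage I.1 (appellant, a preponderance, weight is at least 54): (a) net 74−21=53 < 54 — fails; (b) net 80−27=53 < 54 — fails.
  The appellant does not carry Stage I.1.
The department prevails on this issue.
— Issue II —
At Stage II.1 the appellant must meet the preponderance of the evidence (weight is at least 52): on (d) the weight is 52, ≥ 52, so (d) meets the standard; on (e) the weight is 68 less the opposing 13 gives net 55, ≥ 52, so (e) meets the standard.
  All elements met. The burden passes to the department.
At Stage II.2 the department must meet a clear and cogent showing (weight exceeds 69): on (f) the weight is 70, > 69, so (f) meets the standard; on (g) the weight is 76 less the opposing 5 gives net 71, > 69, so (g) meets the standard.
  All elements met at the final stage.
Every stage carried; the department prevails on this issue.
— Issue III —
At Stage III.1 the appellant must meet the preponderance of the evidence (weight exceeds 50): on (h) the weight is 54, which does exceed 50, so (h) meets the standard.
  Stage III.1 carried; the burden shifts to the department.
At Stage III.2 the department must meet a clear and cogent showing (weight is at least 77): on (i) the weight is 90 less the opposing 13 gives net 77, ≥ 77, so (i) meets the standard; on (j) the weight is 78 less the opposing 1 gives net 77, ≥ 77, so (j) meets the standard.
  The department carries the last stage.
All stages carried — the department prevails on this issue.
Per-issue: Issue I → department; Issue II → department; Issue III → department. The appellant must prevail on every issue; overall, the department prevails.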